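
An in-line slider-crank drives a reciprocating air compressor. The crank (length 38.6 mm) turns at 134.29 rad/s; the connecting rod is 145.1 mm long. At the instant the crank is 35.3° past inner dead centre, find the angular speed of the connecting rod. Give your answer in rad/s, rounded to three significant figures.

29.5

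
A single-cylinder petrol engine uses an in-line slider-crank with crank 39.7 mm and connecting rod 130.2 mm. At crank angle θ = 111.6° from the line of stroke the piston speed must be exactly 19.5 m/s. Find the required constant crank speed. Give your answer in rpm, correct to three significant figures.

For an in-line slider-crank, |v_piston| = rω|sinθ|·[1 + r cosθ/√(L² − r² sin²θ)].
With r = 0.0397 m, L = 0.1302 m, θ = 111.6°: the bracketed kinematic factor |dx/dθ| = 0.032592 m.
ω = v/|dx/dθ| = 19.5/0.032592 = 598.31 rad/s.
N = 60ω/(2π) = 5713.5 rpm.

5710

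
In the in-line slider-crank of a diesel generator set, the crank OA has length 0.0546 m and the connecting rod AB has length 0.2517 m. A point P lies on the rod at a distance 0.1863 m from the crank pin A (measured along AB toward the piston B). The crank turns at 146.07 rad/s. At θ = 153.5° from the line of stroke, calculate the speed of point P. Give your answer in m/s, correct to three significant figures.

ω = 146.1 rad/s.  Crank-pin speed |V_A| = rω = 7.9754 m/s, perpendicular to OA.
Rod angle: sinφ = −(r/L) sinθ ⇒ φ = -5.554°; ω_rod = −rω cosθ/√(L²−r²sin²θ) = +28.491 rad/s.
V_P = V_A + ω_rod × AP, with AP = 0.1863 m along the rod.
Components: V_Px = −rω sinθ − a·ω_rod·sinφ = -3.0449 m/s;  V_Py = rω cosθ + a·ω_rod·cosφ = -1.8546 m/s.
|V_P| = √(V_Px² + V_Py²) = 3.5652 m/s.

3.57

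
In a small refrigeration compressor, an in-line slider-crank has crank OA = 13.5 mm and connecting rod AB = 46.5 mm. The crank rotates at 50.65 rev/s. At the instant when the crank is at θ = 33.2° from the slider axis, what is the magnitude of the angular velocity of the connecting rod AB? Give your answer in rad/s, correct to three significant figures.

ω = 318.2 rad/s (converted from 50.65 rev/s).
The rod makes angle φ with the slider axis where L sinφ = r sinθ; differentiating, L cosφ·φ̇ = r ω cosθ.
L cosφ = √(L² − r² sin²θ) = 0.045909 m.
|ω_rod| = r ω |cosθ| / √(L² − r² sin²θ) = 0.0135·318.2·0.83676/0.045909 = 78.307 rad/s.

78.3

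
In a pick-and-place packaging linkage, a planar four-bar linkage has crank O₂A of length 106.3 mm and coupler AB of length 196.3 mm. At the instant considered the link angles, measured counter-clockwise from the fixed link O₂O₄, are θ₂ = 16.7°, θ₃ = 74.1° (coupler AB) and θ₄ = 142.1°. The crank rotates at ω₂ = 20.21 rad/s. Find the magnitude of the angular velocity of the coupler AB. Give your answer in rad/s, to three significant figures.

ω₂ = 20.21 rad/s
Differentiating the loop-closure r₂e^{iθ₂}+r₃e^{iθ₃}=r₁+r₄e^{iθ₄} gives r₂ω₂e^{iθ₂}+r₃ω₃e^{iθ₃}=r₄ω₄e^{iθ₄}.
Eliminating the other unknown: ω₃ = r₂ω₂ sin(θ₄−θ₂) / [r₃ sin(θ₃−θ₄)].
Numerator sine = +0.81513; denominator sine = -0.92718.
Result = 0.1063·20.21·(+0.81513) / (0.1963·(-0.92718)) = -9.6214 rad/s; magnitude 9.6214 rad/s.

9.62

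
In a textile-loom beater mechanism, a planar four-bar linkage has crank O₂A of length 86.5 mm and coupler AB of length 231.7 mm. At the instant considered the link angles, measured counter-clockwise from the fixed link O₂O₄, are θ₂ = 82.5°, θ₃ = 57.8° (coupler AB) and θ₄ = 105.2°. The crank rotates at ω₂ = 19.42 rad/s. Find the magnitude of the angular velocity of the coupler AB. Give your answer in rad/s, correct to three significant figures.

ω₂ = 19.42 rad/s
Differentiating the loop-closure r₂e^{iθ₂}+r₃e^{iθ₃}=r₁+r₄e^{iθ₄} gives r₂ω₂e^{iθ₂}+r₃ω₃e^{iθ₃}=r₄ω₄e^{iθ₄}.
Eliminating the other unknown: ω₃ = r₂ω₂ sin(θ₄−θ₂) / [r₃ sin(θ₃−θ₄)].
Numerator sine = +0.38591; denominator sine = -0.73610.
Result = 0.0865·19.42·(+0.38591) / (0.2317·(-0.73610)) = -3.8009 rad/s; magnitude 3.8009 rad/s.

3.80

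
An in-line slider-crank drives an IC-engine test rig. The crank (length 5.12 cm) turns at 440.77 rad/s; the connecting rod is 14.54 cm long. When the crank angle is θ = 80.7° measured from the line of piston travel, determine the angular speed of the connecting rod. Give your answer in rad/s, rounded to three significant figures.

26.7

ω = 440.8 rad/s
The rod makes angle φ with the slider axis where L sinφ = r sinθ; differentiating, L cosφ·φ̇ = r ω cosθ.
L cosφ = √(L² − r² sin²θ) = 0.13634 m.
|ω_rod| = r ω |cosθ| / √(L² − r² sin²θ) = 0.0512·440.8·0.16160/0.13634 = 26.749 rad/s.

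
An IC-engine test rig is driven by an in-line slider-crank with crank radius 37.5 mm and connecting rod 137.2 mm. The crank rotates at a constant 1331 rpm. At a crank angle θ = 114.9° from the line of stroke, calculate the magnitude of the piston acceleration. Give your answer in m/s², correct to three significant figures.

437

ω = 2π·1331/60 = 139.4 rad/s
x(θ) = r cosθ + √(L² − r² sin²θ); with ω constant, a = ω²·d²x/dθ².
d²x/dθ² = −r cosθ − r²(cos2θ)/√u − r⁴ sin²2θ/(4u^{3/2}),  u = L² − r² sin²θ = 0.0176669 m².
Substituting r = 0.0375 m, L = 0.1372 m, θ = 114.9°: d²x/dθ² = +0.022495 m.
a = ω²·d²x/dθ² = (139.4)²·(+0.022495) = +437.02 m/s²;  |a| = 437.02 m/s².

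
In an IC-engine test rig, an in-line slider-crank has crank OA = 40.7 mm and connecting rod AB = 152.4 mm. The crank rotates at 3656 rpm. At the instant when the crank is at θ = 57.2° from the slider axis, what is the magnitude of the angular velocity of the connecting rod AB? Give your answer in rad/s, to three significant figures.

56.8

ω = 382.9 rad/s (converted from 3656 rpm).
The rod makes angle φ with the slider axis where L sinφ = r sinθ; differentiating, L cosφ·φ̇ = r ω cosθ.
L cosφ = √(L² − r² sin²θ) = 0.14851 m.
|ω_rod| = r ω |cosθ| / √(L² − r² sin²θ) = 0.0407·382.9·0.54171/0.14851 = 56.838 rad/s.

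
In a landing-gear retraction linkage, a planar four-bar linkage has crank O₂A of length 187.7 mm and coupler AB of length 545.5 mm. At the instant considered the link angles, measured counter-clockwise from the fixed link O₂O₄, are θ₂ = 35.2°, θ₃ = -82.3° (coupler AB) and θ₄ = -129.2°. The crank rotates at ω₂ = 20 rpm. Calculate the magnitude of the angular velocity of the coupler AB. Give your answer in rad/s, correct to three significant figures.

0.265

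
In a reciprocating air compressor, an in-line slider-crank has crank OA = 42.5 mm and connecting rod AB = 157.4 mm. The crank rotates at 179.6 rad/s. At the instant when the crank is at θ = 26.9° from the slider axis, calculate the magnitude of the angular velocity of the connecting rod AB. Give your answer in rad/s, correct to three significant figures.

43.6

ω = 179.6 rad/s
The rod makes angle φ with the slider axis where L sinφ = r sinθ; differentiating, L cosφ·φ̇ = r ω cosθ.
L cosφ = √(L² − r² sin²θ) = 0.15622 m.
|ω_rod| = r ω |cosθ| / √(L² − r² sin²θ) = 0.0425·179.6·0.89180/0.15622 = 43.573 rad/s.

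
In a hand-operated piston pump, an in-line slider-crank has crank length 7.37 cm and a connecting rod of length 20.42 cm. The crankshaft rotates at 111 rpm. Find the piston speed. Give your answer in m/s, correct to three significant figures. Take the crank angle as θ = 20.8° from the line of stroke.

ω = 2π·111/60 = 11.62 rad/s
For an in-line slider-crank, x = r cosθ + √(L² − r² sin²θ), so v = −rω sinθ·[1 + r cosθ/√(L² − r² sin²θ)].
With r = 0.0737 m, L = 0.2042 m, θ = 20.8°: √(L² − r² sin²θ) = 0.20252 m.
v = −0.0737·11.62·0.35511·[1 + 0.0737·0.93483/0.20252] = -0.40771 m/s.
|v| = 0.40771 m/s.

0.408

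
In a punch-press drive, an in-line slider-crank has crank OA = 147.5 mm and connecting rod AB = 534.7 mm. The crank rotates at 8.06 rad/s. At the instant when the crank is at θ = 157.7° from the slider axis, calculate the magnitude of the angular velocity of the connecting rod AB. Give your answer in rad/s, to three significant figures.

ω = 8.06 rad/s
The rod makes angle φ with the slider axis where L sinφ = r sinθ; differentiating, L cosφ·φ̇ = r ω cosθ.
L cosφ = √(L² − r² sin²θ) = 0.53176 m.
|ω_rod| = r ω |cosθ| / √(L² − r² sin²θ) = 0.1475·8.06·0.92521/0.53176 = 2.0685 rad/s.

2.07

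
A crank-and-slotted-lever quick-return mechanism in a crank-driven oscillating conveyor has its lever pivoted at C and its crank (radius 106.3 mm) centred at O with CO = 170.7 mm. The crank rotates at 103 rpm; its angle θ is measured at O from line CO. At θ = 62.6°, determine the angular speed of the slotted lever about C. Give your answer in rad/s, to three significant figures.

ω = 10.79 rad/s (from 103 rpm).
Crank pin A relative to C: A = (d + r cosθ, r sinθ); lever angle φ = atan2(r sinθ, d + r cosθ).
Differentiating tanφ: φ̇ = rω(d cosθ + r)/(d² + r² + 2dr cosθ).
d² + r² + 2dr cosθ = |CA|² = 0.0571392 m²;  d cosθ + r = +0.18486 m.
|ω_lever| = |0.1063·10.79·+0.18486| / 0.0571392 = 3.7094 rad/s.

3.71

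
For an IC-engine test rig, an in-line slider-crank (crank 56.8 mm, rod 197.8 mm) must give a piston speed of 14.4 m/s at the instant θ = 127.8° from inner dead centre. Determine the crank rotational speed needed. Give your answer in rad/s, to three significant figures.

For an in-line slider-crank, |v_piston| = rω|sinθ|·[1 + r cosθ/√(L² − r² sin²θ)].
With r = 0.0568 m, L = 0.1978 m, θ = 127.8°: the bracketed kinematic factor |dx/dθ| = 0.03677 m.
ω = v/|dx/dθ| = 14.4/0.03677 = 391.62 rad/s.

392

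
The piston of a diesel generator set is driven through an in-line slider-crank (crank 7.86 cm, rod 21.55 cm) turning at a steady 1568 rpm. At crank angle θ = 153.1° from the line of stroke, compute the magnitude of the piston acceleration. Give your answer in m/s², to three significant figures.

1410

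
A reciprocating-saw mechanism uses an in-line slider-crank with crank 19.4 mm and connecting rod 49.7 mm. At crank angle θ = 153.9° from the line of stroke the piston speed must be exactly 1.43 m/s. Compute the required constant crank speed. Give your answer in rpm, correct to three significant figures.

For an in-line slider-crank, |v_piston| = rω|sinθ|·[1 + r cosθ/√(L² − r² sin²θ)].
With r = 0.0194 m, L = 0.0497 m, θ = 153.9°: the bracketed kinematic factor |dx/dθ| = 0.0054979 m.
ω = v/|dx/dθ| = 1.43/0.0054979 = 260.1 rad/s.
N = 60ω/(2π) = 2483.8 rpm.

2480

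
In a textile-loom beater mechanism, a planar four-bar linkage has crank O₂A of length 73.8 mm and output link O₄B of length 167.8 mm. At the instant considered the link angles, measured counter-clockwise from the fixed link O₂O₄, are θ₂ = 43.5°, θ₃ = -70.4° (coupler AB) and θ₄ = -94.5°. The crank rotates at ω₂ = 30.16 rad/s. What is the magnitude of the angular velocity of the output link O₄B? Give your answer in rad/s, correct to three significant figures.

29.7

ω₂ = 30.16 rad/s
Differentiating the loop-closure r₂e^{iθ₂}+r₃e^{iθ₃}=r₁+r₄e^{iθ₄} gives r₂ω₂e^{iθ₂}+r₃ω₃e^{iθ₃}=r₄ω₄e^{iθ₄}.
Eliminating the other unknown: ω₄ = r₂ω₂ sin(θ₂−θ₃) / [r₄ sin(θ₄−θ₃)].
Numerator sine = +0.91425; denominator sine = -0.40833.
Result = 0.0738·30.16·(+0.91425) / (0.1678·(-0.40833)) = -29.7 rad/s; magnitude 29.7 rad/s.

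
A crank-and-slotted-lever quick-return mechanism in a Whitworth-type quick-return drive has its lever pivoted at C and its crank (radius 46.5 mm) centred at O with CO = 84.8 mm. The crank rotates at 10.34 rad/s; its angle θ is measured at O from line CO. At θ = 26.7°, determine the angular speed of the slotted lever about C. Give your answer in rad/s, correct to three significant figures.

3.58

ω = 10.34 rad/s
Crank pin A relative to C: A = (d + r cosθ, r sinθ); lever angle φ = atan2(r sinθ, d + r cosθ).
Differentiating tanφ: φ̇ = rω(d cosθ + r)/(d² + r² + 2dr cosθ).
d² + r² + 2dr cosθ = |CA|² = 0.0163988 m²;  d cosθ + r = +0.12226 m.
|ω_lever| = |0.0465·10.34·+0.12226| / 0.0163988 = 3.5846 rad/s.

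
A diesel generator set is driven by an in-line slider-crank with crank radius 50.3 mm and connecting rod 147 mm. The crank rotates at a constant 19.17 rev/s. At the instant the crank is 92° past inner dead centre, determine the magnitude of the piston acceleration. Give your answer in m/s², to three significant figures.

290

ω = 2π·19.2 = 120.4 rad/s
x(θ) = r cosθ + √(L² − r² sin²θ); with ω constant, a = ω²·d²x/dθ².
d²x/dθ² = −r cosθ − r²(cos2θ)/√u − r⁴ sin²2θ/(4u^{3/2}),  u = L² − r² sin²θ = 0.019082 m².
Substituting r = 0.0503 m, L = 0.147 m, θ = 92°: d²x/dθ² = +0.020024 m.
a = ω²·d²x/dθ² = (120.4)²·(+0.020024) = +290.5 m/s²;  |a| = 290.5 m/s².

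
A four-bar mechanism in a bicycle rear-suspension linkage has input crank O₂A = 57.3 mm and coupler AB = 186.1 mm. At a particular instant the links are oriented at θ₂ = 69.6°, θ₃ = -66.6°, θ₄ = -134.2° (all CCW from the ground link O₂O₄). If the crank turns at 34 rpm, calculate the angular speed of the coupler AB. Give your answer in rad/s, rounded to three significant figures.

0.478

ω₂ = 3.56 rad/s (from 34 rpm).
Differentiating the loop-closure r₂e^{iθ₂}+r₃e^{iθ₃}=r₁+r₄e^{iθ₄} gives r₂ω₂e^{iθ₂}+r₃ω₃e^{iθ₃}=r₄ω₄e^{iθ₄}.
Eliminating the other unknown: ω₃ = r₂ω₂ sin(θ₄−θ₂) / [r₃ sin(θ₃−θ₄)].
Numerator sine = +0.40355; denominator sine = +0.92455.
Result = 0.0573·3.56·(+0.40355) / (0.1861·(+0.92455)) = +0.4785 rad/s; magnitude 0.4785 rad/s.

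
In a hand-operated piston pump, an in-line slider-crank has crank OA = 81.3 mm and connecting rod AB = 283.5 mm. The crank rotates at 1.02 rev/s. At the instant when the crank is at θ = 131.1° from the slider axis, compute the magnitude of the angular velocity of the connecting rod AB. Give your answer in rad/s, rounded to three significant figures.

1.24

ω = 6.409 rad/s (converted from 1.02 rev/s).
The rod makes angle φ with the slider axis where L sinφ = r sinθ; differentiating, L cosφ·φ̇ = r ω cosθ.
L cosφ = √(L² − r² sin²θ) = 0.2768 m.
|ω_rod| = r ω |cosθ| / √(L² − r² sin²θ) = 0.0813·6.409·0.65738/0.2768 = 1.2374 rad/s.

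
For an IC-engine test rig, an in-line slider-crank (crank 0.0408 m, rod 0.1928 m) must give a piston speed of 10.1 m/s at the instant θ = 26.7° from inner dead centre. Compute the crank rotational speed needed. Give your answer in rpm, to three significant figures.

4420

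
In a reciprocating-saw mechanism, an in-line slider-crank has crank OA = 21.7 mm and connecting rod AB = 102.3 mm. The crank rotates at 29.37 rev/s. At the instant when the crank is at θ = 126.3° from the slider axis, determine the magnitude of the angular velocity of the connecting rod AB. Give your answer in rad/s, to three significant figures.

23.5

ω = 184.5 rad/s (converted from 29.37 rev/s).
The rod makes angle φ with the slider axis where L sinφ = r sinθ; differentiating, L cosφ·φ̇ = r ω cosθ.
L cosφ = √(L² − r² sin²θ) = 0.10079 m.
|ω_rod| = r ω |cosθ| / √(L² − r² sin²θ) = 0.0217·184.5·0.59201/0.10079 = 23.52 rad/s.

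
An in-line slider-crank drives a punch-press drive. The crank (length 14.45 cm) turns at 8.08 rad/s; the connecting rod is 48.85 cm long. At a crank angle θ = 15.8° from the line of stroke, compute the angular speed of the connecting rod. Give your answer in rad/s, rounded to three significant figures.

ω = 8.08 rad/s
The rod makes angle φ with the slider axis where L sinφ = r sinθ; differentiating, L cosφ·φ̇ = r ω cosθ.
L cosφ = √(L² − r² sin²θ) = 0.48691 m.
|ω_rod| = r ω |cosθ| / √(L² − r² sin²θ) = 0.1445·8.08·0.96222/0.48691 = 2.3073 rad/s.

2.31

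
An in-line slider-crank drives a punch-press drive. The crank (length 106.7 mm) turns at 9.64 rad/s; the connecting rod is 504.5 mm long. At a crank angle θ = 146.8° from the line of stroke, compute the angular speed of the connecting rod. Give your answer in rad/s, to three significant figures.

1.72

ω = 9.64 rad/s
The rod makes angle φ with the slider axis where L sinφ = r sinθ; differentiating, L cosφ·φ̇ = r ω cosθ.
L cosφ = √(L² − r² sin²θ) = 0.50111 m.
|ω_rod| = r ω |cosθ| / √(L² − r² sin²θ) = 0.1067·9.64·0.83676/0.50111 = 1.7176 rad/s.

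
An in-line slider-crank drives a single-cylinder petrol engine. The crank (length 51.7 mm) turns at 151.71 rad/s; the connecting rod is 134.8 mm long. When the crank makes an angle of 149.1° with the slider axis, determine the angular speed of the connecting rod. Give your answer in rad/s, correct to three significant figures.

50.9

ω = 151.7 rad/s
The rod makes angle φ with the slider axis where L sinφ = r sinθ; differentiating, L cosφ·φ̇ = r ω cosθ.
L cosφ = √(L² − r² sin²θ) = 0.13216 m.
|ω_rod| = r ω |cosθ| / √(L² − r² sin²θ) = 0.0517·151.7·0.85806/0.13216 = 50.924 rad/s.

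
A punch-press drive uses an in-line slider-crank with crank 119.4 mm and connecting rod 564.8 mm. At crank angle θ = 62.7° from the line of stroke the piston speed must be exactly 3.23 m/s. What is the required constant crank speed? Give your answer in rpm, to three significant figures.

For an in-line slider-crank, |v_piston| = rω|sinθ|·[1 + r cosθ/√(L² − r² sin²θ)].
With r = 0.1194 m, L = 0.5648 m, θ = 62.7°: the bracketed kinematic factor |dx/dθ| = 0.11657 m.
ω = v/|dx/dθ| = 3.23/0.11657 = 27.708 rad/s.
N = 60ω/(2π) = 264.59 rpm.

265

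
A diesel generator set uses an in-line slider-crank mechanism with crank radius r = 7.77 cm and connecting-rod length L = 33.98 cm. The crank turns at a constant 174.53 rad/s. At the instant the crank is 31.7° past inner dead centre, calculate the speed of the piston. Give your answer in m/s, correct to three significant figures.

8.52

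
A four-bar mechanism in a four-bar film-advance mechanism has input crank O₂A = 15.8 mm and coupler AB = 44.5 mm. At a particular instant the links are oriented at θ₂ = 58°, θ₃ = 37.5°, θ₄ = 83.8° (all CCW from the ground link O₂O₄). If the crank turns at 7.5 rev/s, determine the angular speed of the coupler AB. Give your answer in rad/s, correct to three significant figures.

10.1

ω₂ = 47.12 rad/s (from 7.5 rev/s).
Differentiating the loop-closure r₂e^{iθ₂}+r₃e^{iθ₃}=r₁+r₄e^{iθ₄} gives r₂ω₂e^{iθ₂}+r₃ω₃e^{iθ₃}=r₄ω₄e^{iθ₄}.
Eliminating the other unknown: ω₃ = r₂ω₂ sin(θ₄−θ₂) / [r₃ sin(θ₃−θ₄)].
Numerator sine = +0.43523; denominator sine = -0.72297.
Result = 0.0158·47.12·(+0.43523) / (0.0445·(-0.72297)) = -10.073 rad/s; magnitude 10.073 rad/s.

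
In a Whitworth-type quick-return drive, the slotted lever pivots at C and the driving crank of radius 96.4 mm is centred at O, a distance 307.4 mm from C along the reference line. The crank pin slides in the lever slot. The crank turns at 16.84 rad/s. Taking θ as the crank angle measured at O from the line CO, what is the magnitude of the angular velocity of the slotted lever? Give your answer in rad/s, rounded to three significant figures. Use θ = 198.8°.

6.63

ω = 16.84 rad/s
Crank pin A relative to C: A = (d + r cosθ, r sinθ); lever angle φ = atan2(r sinθ, d + r cosθ).
Differentiating tanφ: φ̇ = rω(d cosθ + r)/(d² + r² + 2dr cosθ).
d² + r² + 2dr cosθ = |CA|² = 0.0476829 m²;  d cosθ + r = -0.1946 m.
|ω_lever| = |0.0964·16.84·-0.1946| / 0.0476829 = 6.6252 rad/s.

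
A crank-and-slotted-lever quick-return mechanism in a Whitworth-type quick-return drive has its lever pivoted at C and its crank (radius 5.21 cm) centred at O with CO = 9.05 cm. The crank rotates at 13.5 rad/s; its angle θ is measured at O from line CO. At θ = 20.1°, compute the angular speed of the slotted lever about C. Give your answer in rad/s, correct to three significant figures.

ω = 13.5 rad/s
Crank pin A relative to C: A = (d + r cosθ, r sinθ); lever angle φ = atan2(r sinθ, d + r cosθ).
Differentiating tanφ: φ̇ = rω(d cosθ + r)/(d² + r² + 2dr cosθ).
d² + r² + 2dr cosθ = |CA|² = 0.0197604 m²;  d cosθ + r = +0.13709 m.
|ω_lever| = |0.0521·13.5·+0.13709| / 0.0197604 = 4.8795 rad/s.

4.88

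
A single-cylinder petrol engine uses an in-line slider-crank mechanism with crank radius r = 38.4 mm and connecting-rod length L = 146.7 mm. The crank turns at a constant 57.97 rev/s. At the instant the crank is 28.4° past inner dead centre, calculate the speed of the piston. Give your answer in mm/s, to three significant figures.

8200

ω = 2π·58 = 364.2 rad/s
For an in-line slider-crank, x = r cosθ + √(L² − r² sin²θ), so v = −rω sinθ·[1 + r cosθ/√(L² − r² sin²θ)].
With r = 0.0384 m, L = 0.1467 m, θ = 28.4°: √(L² − r² sin²θ) = 0.14556 m.
v = −0.0384·364.2·0.47562·[1 + 0.0384·0.87965/0.14556] = -8.1962 m/s.
|v| = 8.1962 m/s = 8196.2 mm/s.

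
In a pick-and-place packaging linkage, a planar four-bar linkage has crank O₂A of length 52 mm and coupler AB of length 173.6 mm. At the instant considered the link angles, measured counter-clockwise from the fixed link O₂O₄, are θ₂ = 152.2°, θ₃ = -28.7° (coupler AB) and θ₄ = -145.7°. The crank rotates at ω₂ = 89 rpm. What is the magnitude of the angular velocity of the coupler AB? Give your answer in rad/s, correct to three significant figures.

2.77

ω₂ = 9.32 rad/s (from 89 rpm).
Differentiating the loop-closure r₂e^{iθ₂}+r₃e^{iθ₃}=r₁+r₄e^{iθ₄} gives r₂ω₂e^{iθ₂}+r₃ω₃e^{iθ₃}=r₄ω₄e^{iθ₄}.
Eliminating the other unknown: ω₃ = r₂ω₂ sin(θ₄−θ₂) / [r₃ sin(θ₃−θ₄)].
Numerator sine = +0.88377; denominator sine = +0.89101.
Result = 0.052·9.32·(+0.88377) / (0.1736·(+0.89101)) = +2.769 rad/s; magnitude 2.769 rad/s.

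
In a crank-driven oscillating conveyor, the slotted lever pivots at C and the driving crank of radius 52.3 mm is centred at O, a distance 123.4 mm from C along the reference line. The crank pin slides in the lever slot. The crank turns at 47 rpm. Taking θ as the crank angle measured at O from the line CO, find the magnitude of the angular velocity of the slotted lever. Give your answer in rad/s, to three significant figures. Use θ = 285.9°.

1.03

ω = 4.922 rad/s (from 47 rpm).
Crank pin A relative to C: A = (d + r cosθ, r sinθ); lever angle φ = atan2(r sinθ, d + r cosθ).
Differentiating tanφ: φ̇ = rω(d cosθ + r)/(d² + r² + 2dr cosθ).
d² + r² + 2dr cosθ = |CA|² = 0.021499 m²;  d cosθ + r = +0.086107 m.
|ω_lever| = |0.0523·4.922·+0.086107| / 0.021499 = 1.031 rad/s.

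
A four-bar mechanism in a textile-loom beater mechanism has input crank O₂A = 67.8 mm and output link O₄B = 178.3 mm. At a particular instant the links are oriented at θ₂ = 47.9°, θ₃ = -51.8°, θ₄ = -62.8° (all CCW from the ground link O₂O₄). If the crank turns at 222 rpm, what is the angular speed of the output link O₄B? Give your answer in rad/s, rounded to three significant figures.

45.7

ω₂ = 23.25 rad/s (from 222 rpm).
Differentiating the loop-closure r₂e^{iθ₂}+r₃e^{iθ₃}=r₁+r₄e^{iθ₄} gives r₂ω₂e^{iθ₂}+r₃ω₃e^{iθ₃}=r₄ω₄e^{iθ₄}.
Eliminating the other unknown: ω₄ = r₂ω₂ sin(θ₂−θ₃) / [r₄ sin(θ₄−θ₃)].
Numerator sine = +0.98570; denominator sine = -0.19081.
Result = 0.0678·23.25·(+0.98570) / (0.1783·(-0.19081)) = -45.668 rad/s; magnitude 45.668 rad/s.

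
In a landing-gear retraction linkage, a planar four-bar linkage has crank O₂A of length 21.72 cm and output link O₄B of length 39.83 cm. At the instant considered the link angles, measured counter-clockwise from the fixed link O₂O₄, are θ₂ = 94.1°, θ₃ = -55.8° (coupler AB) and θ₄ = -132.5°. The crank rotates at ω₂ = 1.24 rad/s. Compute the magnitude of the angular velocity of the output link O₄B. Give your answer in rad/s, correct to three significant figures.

0.348

ω₂ = 1.24 rad/s
Differentiating the loop-closure r₂e^{iθ₂}+r₃e^{iθ₃}=r₁+r₄e^{iθ₄} gives r₂ω₂e^{iθ₂}+r₃ω₃e^{iθ₃}=r₄ω₄e^{iθ₄}.
Eliminating the other unknown: ω₄ = r₂ω₂ sin(θ₂−θ₃) / [r₄ sin(θ₄−θ₃)].
Numerator sine = +0.50151; denominator sine = -0.97318.
Result = 0.2172·1.24·(+0.50151) / (0.3983·(-0.97318)) = -0.34846 rad/s; magnitude 0.34846 rad/s.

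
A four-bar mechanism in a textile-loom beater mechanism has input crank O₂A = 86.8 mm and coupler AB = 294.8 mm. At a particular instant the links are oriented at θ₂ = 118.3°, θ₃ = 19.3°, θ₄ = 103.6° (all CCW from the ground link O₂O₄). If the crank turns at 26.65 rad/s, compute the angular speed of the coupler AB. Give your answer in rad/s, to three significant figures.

ω₂ = 26.65 rad/s
Differentiating the loop-closure r₂e^{iθ₂}+r₃e^{iθ₃}=r₁+r₄e^{iθ₄} gives r₂ω₂e^{iθ₂}+r₃ω₃e^{iθ₃}=r₄ω₄e^{iθ₄}.
Eliminating the other unknown: ω₃ = r₂ω₂ sin(θ₄−θ₂) / [r₃ sin(θ₃−θ₄)].
Numerator sine = -0.25376; denominator sine = -0.99506.
Result = 0.0868·26.65·(-0.25376) / (0.2948·(-0.99506)) = +2.0011 rad/s; magnitude 2.0011 rad/s.

2.00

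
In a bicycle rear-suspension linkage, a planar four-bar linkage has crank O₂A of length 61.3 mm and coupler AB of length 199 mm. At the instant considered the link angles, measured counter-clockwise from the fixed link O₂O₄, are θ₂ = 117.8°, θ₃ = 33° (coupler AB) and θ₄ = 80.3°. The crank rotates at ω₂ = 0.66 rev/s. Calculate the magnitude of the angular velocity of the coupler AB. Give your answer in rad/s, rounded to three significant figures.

1.06

ω₂ = 4.147 rad/s (from 0.66 rev/s).
Differentiating the loop-closure r₂e^{iθ₂}+r₃e^{iθ₃}=r₁+r₄e^{iθ₄} gives r₂ω₂e^{iθ₂}+r₃ω₃e^{iθ₃}=r₄ω₄e^{iθ₄}.
Eliminating the other unknown: ω₃ = r₂ω₂ sin(θ₄−θ₂) / [r₃ sin(θ₃−θ₄)].
Numerator sine = -0.60876; denominator sine = -0.73491.
Result = 0.0613·4.147·(-0.60876) / (0.199·(-0.73491)) = +1.0581 rad/s; magnitude 1.0581 rad/s.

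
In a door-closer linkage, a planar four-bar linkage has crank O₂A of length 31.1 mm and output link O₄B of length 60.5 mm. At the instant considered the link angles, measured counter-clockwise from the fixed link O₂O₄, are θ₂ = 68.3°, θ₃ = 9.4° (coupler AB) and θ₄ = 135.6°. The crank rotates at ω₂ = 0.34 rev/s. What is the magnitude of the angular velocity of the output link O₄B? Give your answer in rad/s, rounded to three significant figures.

ω₂ = 2.136 rad/s (from 0.34 rev/s).
Differentiating the loop-closure r₂e^{iθ₂}+r₃e^{iθ₃}=r₁+r₄e^{iθ₄} gives r₂ω₂e^{iθ₂}+r₃ω₃e^{iθ₃}=r₄ω₄e^{iθ₄}.
Eliminating the other unknown: ω₄ = r₂ω₂ sin(θ₂−θ₃) / [r₄ sin(θ₄−θ₃)].
Numerator sine = +0.85627; denominator sine = +0.80696.
Result = 0.0311·2.136·(+0.85627) / (0.0605·(+0.80696)) = +1.1653 rad/s; magnitude 1.1653 rad/s.

1.17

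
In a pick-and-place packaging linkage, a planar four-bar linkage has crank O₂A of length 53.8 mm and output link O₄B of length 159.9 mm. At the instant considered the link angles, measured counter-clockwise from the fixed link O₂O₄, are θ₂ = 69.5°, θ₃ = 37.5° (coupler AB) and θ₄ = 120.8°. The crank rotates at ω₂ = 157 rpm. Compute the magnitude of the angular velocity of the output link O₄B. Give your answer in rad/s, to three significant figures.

2.95

ω₂ = 16.44 rad/s (from 157 rpm).
Differentiating the loop-closure r₂e^{iθ₂}+r₃e^{iθ₃}=r₁+r₄e^{iθ₄} gives r₂ω₂e^{iθ₂}+r₃ω₃e^{iθ₃}=r₄ω₄e^{iθ₄}.
Eliminating the other unknown: ω₄ = r₂ω₂ sin(θ₂−θ₃) / [r₄ sin(θ₄−θ₃)].
Numerator sine = +0.52992; denominator sine = +0.99317.
Result = 0.0538·16.44·(+0.52992) / (0.1599·(+0.99317)) = +2.9515 rad/s; magnitude 2.9515 rad/s.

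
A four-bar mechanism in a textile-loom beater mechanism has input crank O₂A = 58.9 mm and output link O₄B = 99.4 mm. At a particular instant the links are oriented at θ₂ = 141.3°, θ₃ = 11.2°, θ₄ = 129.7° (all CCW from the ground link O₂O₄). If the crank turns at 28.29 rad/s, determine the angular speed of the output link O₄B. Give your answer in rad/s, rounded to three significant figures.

14.6

ω₂ = 28.29 rad/s
Differentiating the loop-closure r₂e^{iθ₂}+r₃e^{iθ₃}=r₁+r₄e^{iθ₄} gives r₂ω₂e^{iθ₂}+r₃ω₃e^{iθ₃}=r₄ω₄e^{iθ₄}.
Eliminating the other unknown: ω₄ = r₂ω₂ sin(θ₂−θ₃) / [r₄ sin(θ₄−θ₃)].
Numerator sine = +0.76492; denominator sine = +0.87882.
Result = 0.0589·28.29·(+0.76492) / (0.0994·(+0.87882)) = +14.591 rad/s; magnitude 14.591 rad/s.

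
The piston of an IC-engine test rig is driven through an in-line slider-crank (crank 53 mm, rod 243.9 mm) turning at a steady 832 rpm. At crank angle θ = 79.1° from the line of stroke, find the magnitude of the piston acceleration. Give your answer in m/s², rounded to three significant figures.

6.86

ω = 2π·832/60 = 87.13 rad/s
x(θ) = r cosθ + √(L² − r² sin²θ); with ω constant, a = ω²·d²x/dθ².
d²x/dθ² = −r cosθ − r²(cos2θ)/√u − r⁴ sin²2θ/(4u^{3/2}),  u = L² − r² sin²θ = 0.0567787 m².
Substituting r = 0.053 m, L = 0.2439 m, θ = 79.1°: d²x/dθ² = +0.0009033 m.
a = ω²·d²x/dθ² = (87.13)²·(+0.0009033) = +6.8571 m/s²;  |a| = 6.8571 m/s².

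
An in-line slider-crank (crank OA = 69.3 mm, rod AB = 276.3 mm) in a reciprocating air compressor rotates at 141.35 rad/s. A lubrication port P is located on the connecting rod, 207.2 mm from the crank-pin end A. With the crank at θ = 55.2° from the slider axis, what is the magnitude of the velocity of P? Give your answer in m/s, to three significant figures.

ω = 141.3 rad/s.  Crank-pin speed |V_A| = rω = 9.7956 m/s, perpendicular to OA.
Rod angle: sinφ = −(r/L) sinθ ⇒ φ = -11.885°; ω_rod = −rω cosθ/√(L²−r²sin²θ) = -20.677 rad/s.
V_P = V_A + ω_rod × AP, with AP = 0.2072 m along the rod.
Components: V_Px = −rω sinθ − a·ω_rod·sinφ = -8.926 m/s;  V_Py = rω cosθ + a·ω_rod·cosφ = +1.3981 m/s.
|V_P| = √(V_Px² + V_Py²) = 9.0348 m/s.

9.03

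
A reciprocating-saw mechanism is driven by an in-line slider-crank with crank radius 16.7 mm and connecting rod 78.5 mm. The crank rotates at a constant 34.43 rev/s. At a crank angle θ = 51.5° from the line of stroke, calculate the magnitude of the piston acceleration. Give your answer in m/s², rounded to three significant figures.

450

ω = 2π·34.4 = 216.3 rad/s
x(θ) = r cosθ + √(L² − r² sin²θ); with ω constant, a = ω²·d²x/dθ².
d²x/dθ² = −r cosθ − r²(cos2θ)/√u − r⁴ sin²2θ/(4u^{3/2}),  u = L² − r² sin²θ = 0.00599144 m².
Substituting r = 0.0167 m, L = 0.0785 m, θ = 51.5°: d²x/dθ² = -0.0096253 m.
a = ω²·d²x/dθ² = (216.3)²·(-0.0096253) = -450.45 m/s²;  |a| = 450.45 m/s².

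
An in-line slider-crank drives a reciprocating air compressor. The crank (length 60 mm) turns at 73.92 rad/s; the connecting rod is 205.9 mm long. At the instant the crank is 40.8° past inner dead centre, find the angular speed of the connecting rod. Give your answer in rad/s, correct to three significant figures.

16.6

ω = 73.92 rad/s
The rod makes angle φ with the slider axis where L sinφ = r sinθ; differentiating, L cosφ·φ̇ = r ω cosθ.
L cosφ = √(L² − r² sin²θ) = 0.20213 m.
|ω_rod| = r ω |cosθ| / √(L² − r² sin²θ) = 0.06·73.92·0.75700/0.20213 = 16.61 rad/s.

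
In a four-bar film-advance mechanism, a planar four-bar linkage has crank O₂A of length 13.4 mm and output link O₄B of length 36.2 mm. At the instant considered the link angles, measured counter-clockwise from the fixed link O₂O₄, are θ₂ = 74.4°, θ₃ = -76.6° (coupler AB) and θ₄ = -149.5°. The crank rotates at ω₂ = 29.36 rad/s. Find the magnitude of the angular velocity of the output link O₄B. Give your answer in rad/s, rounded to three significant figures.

5.51

ω₂ = 29.36 rad/s
Differentiating the loop-closure r₂e^{iθ₂}+r₃e^{iθ₃}=r₁+r₄e^{iθ₄} gives r₂ω₂e^{iθ₂}+r₃ω₃e^{iθ₃}=r₄ω₄e^{iθ₄}.
Eliminating the other unknown: ω₄ = r₂ω₂ sin(θ₂−θ₃) / [r₄ sin(θ₄−θ₃)].
Numerator sine = +0.48481; denominator sine = -0.95579.
Result = 0.0134·29.36·(+0.48481) / (0.0362·(-0.95579)) = -5.5126 rad/s; magnitude 5.5126 rad/s.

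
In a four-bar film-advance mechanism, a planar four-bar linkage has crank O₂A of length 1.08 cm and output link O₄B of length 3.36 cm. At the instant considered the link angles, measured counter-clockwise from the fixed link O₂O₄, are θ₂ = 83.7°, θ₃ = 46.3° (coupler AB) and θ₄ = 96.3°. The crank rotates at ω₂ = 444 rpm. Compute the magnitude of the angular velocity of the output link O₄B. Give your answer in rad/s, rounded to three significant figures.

11.8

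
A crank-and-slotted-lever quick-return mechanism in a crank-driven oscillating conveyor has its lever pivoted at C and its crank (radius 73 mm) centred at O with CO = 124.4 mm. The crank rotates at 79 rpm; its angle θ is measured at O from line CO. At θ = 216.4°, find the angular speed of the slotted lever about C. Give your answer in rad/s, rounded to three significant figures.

2.65

ω = 8.273 rad/s (from 79 rpm).
Crank pin A relative to C: A = (d + r cosθ, r sinθ); lever angle φ = atan2(r sinθ, d + r cosθ).
Differentiating tanφ: φ̇ = rω(d cosθ + r)/(d² + r² + 2dr cosθ).
d² + r² + 2dr cosθ = |CA|² = 0.00618556 m²;  d cosθ + r = -0.027129 m.
|ω_lever| = |0.073·8.273·-0.027129| / 0.00618556 = 2.6487 rad/s.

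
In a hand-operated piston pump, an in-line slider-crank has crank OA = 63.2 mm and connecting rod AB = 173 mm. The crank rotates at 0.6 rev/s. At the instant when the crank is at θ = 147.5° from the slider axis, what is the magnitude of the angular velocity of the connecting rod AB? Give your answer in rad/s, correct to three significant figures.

ω = 3.77 rad/s (converted from 0.6 rev/s).
The rod makes angle φ with the slider axis where L sinφ = r sinθ; differentiating, L cosφ·φ̇ = r ω cosθ.
L cosφ = √(L² − r² sin²θ) = 0.16963 m.
|ω_rod| = r ω |cosθ| / √(L² − r² sin²θ) = 0.0632·3.77·0.84339/0.16963 = 1.1846 rad/s.

1.18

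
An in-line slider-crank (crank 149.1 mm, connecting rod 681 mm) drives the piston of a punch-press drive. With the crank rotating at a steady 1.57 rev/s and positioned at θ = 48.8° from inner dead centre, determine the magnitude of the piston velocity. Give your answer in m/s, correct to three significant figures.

ω = 2π·1.57 = 9.865 rad/s
For an in-line slider-crank, x = r cosθ + √(L² − r² sin²θ), so v = −rω sinθ·[1 + r cosθ/√(L² − r² sin²θ)].
With r = 0.1491 m, L = 0.681 m, θ = 48.8°: √(L² − r² sin²θ) = 0.6717 m.
v = −0.1491·9.865·0.75241·[1 + 0.1491·0.65869/0.6717] = -1.2685 m/s.
|v| = 1.2685 m/s.

1.27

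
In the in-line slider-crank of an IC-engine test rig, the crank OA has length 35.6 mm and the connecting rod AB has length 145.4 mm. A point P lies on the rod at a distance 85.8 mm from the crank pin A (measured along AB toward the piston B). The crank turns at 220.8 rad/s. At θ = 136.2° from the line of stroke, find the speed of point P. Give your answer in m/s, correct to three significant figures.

5.39

ω = 220.8 rad/s.  Crank-pin speed |V_A| = rω = 7.8605 m/s, perpendicular to OA.
Rod angle: sinφ = −(r/L) sinθ ⇒ φ = -9.757°; ω_rod = −rω cosθ/√(L²−r²sin²θ) = +39.592 rad/s.
V_P = V_A + ω_rod × AP, with AP = 0.0858 m along the rod.
Components: V_Px = −rω sinθ − a·ω_rod·sinφ = -4.8649 m/s;  V_Py = rω cosθ + a·ω_rod·cosφ = -2.3255 m/s.
|V_P| = √(V_Px² + V_Py²) = 5.3922 m/s.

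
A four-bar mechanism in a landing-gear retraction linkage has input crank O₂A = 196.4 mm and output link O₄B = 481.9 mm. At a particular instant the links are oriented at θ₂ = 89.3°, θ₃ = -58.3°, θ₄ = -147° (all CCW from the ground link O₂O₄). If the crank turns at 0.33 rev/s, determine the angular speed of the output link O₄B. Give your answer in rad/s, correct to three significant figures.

ω₂ = 2.073 rad/s (from 0.33 rev/s).
Differentiating the loop-closure r₂e^{iθ₂}+r₃e^{iθ₃}=r₁+r₄e^{iθ₄} gives r₂ω₂e^{iθ₂}+r₃ω₃e^{iθ₃}=r₄ω₄e^{iθ₄}.
Eliminating the other unknown: ω₄ = r₂ω₂ sin(θ₂−θ₃) / [r₄ sin(θ₄−θ₃)].
Numerator sine = +0.53583; denominator sine = -0.99974.
Result = 0.1964·2.073·(+0.53583) / (0.4819·(-0.99974)) = -0.45291 rad/s; magnitude 0.45291 rad/s.

0.453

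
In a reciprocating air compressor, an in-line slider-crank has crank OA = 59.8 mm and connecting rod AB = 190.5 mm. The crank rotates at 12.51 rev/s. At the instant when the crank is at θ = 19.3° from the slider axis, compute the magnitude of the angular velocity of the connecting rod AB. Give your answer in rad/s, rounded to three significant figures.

23.4

ω = 78.6 rad/s (converted from 12.51 rev/s).
The rod makes angle φ with the slider axis where L sinφ = r sinθ; differentiating, L cosφ·φ̇ = r ω cosθ.
L cosφ = √(L² − r² sin²θ) = 0.18947 m.
|ω_rod| = r ω |cosθ| / √(L² − r² sin²θ) = 0.0598·78.6·0.94380/0.18947 = 23.414 rad/s.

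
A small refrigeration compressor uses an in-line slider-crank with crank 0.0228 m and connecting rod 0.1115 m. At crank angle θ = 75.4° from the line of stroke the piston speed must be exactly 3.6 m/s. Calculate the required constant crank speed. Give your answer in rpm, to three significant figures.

1480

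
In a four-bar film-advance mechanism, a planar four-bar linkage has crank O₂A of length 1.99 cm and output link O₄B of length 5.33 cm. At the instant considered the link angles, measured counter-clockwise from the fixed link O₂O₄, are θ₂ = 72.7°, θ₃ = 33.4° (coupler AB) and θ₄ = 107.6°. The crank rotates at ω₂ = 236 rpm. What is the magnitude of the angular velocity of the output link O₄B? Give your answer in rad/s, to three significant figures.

6.07

ω₂ = 24.71 rad/s (from 236 rpm).
Differentiating the loop-closure r₂e^{iθ₂}+r₃e^{iθ₃}=r₁+r₄e^{iθ₄} gives r₂ω₂e^{iθ₂}+r₃ω₃e^{iθ₃}=r₄ω₄e^{iθ₄}.
Eliminating the other unknown: ω₄ = r₂ω₂ sin(θ₂−θ₃) / [r₄ sin(θ₄−θ₃)].
Numerator sine = +0.63338; denominator sine = +0.96222.
Result = 0.0199·24.71·(+0.63338) / (0.0533·(+0.96222)) = +6.0738 rad/s; magnitude 6.0738 rad/s.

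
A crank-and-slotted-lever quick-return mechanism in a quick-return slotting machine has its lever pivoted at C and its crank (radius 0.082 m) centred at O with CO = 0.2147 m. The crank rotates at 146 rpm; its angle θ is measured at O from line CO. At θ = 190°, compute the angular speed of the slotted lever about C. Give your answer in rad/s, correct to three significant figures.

ω = 15.29 rad/s (from 146 rpm).
Crank pin A relative to C: A = (d + r cosθ, r sinθ); lever angle φ = atan2(r sinθ, d + r cosθ).
Differentiating tanφ: φ̇ = rω(d cosθ + r)/(d² + r² + 2dr cosθ).
d² + r² + 2dr cosθ = |CA|² = 0.0181442 m²;  d cosθ + r = -0.12944 m.
|ω_lever| = |0.082·15.29·-0.12944| / 0.0181442 = 8.9437 rad/s.

8.94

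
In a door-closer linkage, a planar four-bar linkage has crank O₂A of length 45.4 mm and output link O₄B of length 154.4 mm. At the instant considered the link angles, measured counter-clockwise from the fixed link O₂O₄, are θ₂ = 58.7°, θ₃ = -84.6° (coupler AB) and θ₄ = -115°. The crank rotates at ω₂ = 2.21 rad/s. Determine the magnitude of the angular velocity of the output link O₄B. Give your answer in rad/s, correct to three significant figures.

0.767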